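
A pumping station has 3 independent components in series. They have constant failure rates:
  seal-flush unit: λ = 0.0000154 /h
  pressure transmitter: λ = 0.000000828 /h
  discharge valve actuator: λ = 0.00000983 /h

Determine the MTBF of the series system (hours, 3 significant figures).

Series of exponential components: λ_sys = Σ λ_i
λ_sys = 0.0000154 + 0.000000828 + 0.00000983 = 2.6058e-05 /h
MTBF = 1 / λ_sys = 38400 h

38400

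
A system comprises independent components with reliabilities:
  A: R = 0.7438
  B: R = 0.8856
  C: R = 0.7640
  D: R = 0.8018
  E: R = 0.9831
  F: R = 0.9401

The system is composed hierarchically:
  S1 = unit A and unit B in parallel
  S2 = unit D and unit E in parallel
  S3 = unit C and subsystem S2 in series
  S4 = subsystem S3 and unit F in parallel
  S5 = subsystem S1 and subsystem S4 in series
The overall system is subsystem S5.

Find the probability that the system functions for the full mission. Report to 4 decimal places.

0.9568

Parallel (A and B): 1 − (1 − 0.743800)(1 − 0.885600) = 0.970691
Parallel (D and E): 1 − (1 − 0.801800)(1 − 0.983100) = 0.996650
Series (C and [0.996650]): 0.764000 × 0.996650 = 0.761441
Parallel ([0.761441] and F): 1 − (1 − 0.761441)(1 − 0.940100) = 0.985710
Series ([0.970691] and [0.985710]): 0.970691 × 0.985710 = 0.9568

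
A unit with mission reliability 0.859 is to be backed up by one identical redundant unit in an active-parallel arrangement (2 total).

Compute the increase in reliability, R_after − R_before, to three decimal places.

0.121

R_before = 0.859
R_after = 1 − (1 − 0.859)^2 = 0.980
ΔR = 0.980 − 0.859 = 0.121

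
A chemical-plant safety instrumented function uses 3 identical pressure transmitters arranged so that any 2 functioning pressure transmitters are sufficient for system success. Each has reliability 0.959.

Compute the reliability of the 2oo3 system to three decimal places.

0.995

R = Σ_{i=2}^{3} C(3,i) p^i (1−p)^{3−i} with p = 0.959
C(3,2)·0.959^2·0.041^1 = 0.11312
C(3,3)·0.959^3·0.041^0 = 0.88197
Sum = 0.995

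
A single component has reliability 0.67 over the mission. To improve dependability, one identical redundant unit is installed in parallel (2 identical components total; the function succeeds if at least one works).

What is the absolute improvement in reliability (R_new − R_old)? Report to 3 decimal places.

R_before = 0.67
R_after = 1 − (1 − 0.67)^2 = 0.891
ΔR = 0.891 − 0.67 = 0.221

0.221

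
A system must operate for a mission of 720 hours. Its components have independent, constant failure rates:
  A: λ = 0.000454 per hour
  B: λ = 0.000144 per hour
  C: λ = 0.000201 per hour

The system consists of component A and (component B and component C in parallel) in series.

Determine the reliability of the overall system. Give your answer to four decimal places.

0.7116

R(A) = exp(−0.000454 × 720) = 0.721170
R(B) = exp(−0.000144 × 720) = 0.901514
R(C) = exp(−0.000201 × 720) = 0.865265
Parallel (B and C): 1 − (1 − 0.901514)(1 − 0.865265) = 0.986730
Series (A and [0.986730]): 0.721170 × 0.986730 = 0.7116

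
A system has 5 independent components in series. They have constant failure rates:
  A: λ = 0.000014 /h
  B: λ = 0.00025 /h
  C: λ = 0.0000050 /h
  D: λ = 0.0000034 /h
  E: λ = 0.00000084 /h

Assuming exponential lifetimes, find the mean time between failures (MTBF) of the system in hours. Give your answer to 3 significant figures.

3660

Series of exponential components: λ_sys = Σ λ_i
λ_sys = 0.000014 + 0.00025 + 0.0000050 + 0.0000034 + 0.00000084 = 2.7324e-04 /h
MTBF = 1 / λ_sys = 3660 h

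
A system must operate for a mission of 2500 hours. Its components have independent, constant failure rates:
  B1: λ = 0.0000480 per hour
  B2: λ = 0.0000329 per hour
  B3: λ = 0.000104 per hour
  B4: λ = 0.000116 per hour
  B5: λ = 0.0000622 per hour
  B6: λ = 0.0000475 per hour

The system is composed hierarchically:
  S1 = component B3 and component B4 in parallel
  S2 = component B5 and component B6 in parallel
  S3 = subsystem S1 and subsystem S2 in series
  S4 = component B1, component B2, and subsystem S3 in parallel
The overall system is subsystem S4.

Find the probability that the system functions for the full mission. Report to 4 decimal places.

0.9993

R(B1) = exp(−0.0000480 × 2500) = 0.886920
R(B2) = exp(−0.0000329 × 2500) = 0.921042
R(B3) = exp(−0.000104 × 2500) = 0.771052
R(B4) = exp(−0.000116 × 2500) = 0.748264
R(B5) = exp(−0.0000622 × 2500) = 0.855987
R(B6) = exp(−0.0000475 × 2500) = 0.888030
Parallel (B3 and B4): 1 − (1 − 0.771052)(1 − 0.748264) = 0.942366
Parallel (B5 and B6): 1 − (1 − 0.855987)(1 − 0.888030) = 0.983875
Series ([0.942366] and [0.983875]): 0.942366 × 0.983875 = 0.927170
Parallel (B1, B2, and [0.927170]): 1 − (1 − 0.886920)(1 − 0.921042)(1 − 0.927170) = 0.9993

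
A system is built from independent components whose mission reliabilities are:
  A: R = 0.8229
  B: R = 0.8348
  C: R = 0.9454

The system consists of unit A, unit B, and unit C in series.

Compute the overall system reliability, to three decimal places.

Series (A, B, and C): 0.82290 × 0.83480 × 0.94540 = 0.649

0.649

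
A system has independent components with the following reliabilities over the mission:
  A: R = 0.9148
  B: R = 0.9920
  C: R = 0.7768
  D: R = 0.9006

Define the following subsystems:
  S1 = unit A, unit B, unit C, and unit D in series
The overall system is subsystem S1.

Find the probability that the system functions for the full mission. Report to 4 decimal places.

Series (A, B, C, and D): 0.914800 × 0.992000 × 0.776800 × 0.900600 = 0.6349

0.6349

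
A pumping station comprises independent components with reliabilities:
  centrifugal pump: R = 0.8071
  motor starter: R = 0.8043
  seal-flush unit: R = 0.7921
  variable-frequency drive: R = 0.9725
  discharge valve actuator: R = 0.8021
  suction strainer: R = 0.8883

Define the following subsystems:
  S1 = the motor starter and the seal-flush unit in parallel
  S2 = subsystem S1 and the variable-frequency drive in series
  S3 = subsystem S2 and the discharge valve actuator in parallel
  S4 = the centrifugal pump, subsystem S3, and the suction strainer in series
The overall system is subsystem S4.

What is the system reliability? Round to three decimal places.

Parallel (motor starter and seal-flush unit): 1 − (1 − 0.80430)(1 − 0.79210) = 0.95931
Series ([0.95931] and variable-frequency drive): 0.95931 × 0.97250 = 0.93293
Parallel ([0.93293] and discharge valve actuator): 1 − (1 − 0.93293)(1 − 0.80210) = 0.98673
Series (centrifugal pump, [0.98673], and suction strainer): 0.80710 × 0.98673 × 0.88830 = 0.707

0.707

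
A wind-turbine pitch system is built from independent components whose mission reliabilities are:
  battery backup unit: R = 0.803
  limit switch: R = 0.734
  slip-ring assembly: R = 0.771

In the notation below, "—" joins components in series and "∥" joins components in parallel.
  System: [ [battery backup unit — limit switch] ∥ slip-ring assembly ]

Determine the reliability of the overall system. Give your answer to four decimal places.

0.9060

Series (battery backup unit and limit switch): 0.803000 × 0.734000 = 0.589402
Parallel ([0.589402] and slip-ring assembly): 1 − (1 − 0.589402)(1 − 0.771000) = 0.9060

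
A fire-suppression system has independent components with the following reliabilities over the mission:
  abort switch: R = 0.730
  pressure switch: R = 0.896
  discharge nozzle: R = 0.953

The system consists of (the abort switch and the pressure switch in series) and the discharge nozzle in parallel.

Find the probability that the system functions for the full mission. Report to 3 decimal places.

0.984

Series (abort switch and pressure switch): 0.73000 × 0.89600 = 0.65408
Parallel ([0.65408] and discharge nozzle): 1 − (1 − 0.65408)(1 − 0.95300) = 0.984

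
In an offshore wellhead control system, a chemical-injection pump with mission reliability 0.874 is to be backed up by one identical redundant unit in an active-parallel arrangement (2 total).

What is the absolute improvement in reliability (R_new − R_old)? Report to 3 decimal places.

0.110

R_before = 0.874
R_after = 1 − (1 − 0.874)^2 = 0.984
ΔR = 0.984 − 0.874 = 0.110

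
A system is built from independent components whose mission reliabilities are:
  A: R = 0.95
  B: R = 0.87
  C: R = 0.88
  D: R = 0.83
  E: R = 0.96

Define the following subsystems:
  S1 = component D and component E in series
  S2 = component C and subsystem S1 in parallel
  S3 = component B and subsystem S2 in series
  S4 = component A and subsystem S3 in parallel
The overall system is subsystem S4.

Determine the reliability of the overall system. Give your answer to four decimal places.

Series (D and E): 0.830000 × 0.960000 = 0.796800
Parallel (C and [0.796800]): 1 − (1 − 0.880000)(1 − 0.796800) = 0.975616
Series (B and [0.975616]): 0.870000 × 0.975616 = 0.848786
Parallel (A and [0.848786]): 1 − (1 − 0.950000)(1 − 0.848786) = 0.9924

0.9924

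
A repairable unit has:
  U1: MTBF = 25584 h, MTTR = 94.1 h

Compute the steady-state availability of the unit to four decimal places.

A(U1) = MTBF/(MTBF+MTTR) = 25584/(25584+94.1) = 0.9963

0.9963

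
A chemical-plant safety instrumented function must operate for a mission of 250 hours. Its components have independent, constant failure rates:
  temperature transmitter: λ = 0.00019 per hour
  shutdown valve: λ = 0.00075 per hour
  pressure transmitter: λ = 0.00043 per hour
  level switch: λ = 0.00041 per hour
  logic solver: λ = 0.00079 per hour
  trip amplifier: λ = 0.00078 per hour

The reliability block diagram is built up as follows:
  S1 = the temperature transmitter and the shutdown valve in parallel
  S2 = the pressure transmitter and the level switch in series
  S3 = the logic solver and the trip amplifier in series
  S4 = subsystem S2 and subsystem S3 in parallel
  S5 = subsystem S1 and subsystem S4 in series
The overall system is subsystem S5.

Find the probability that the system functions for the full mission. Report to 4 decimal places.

0.9311

R(temperature transmitter) = exp(−0.00019 × 250) = 0.953610
R(shutdown valve) = exp(−0.00075 × 250) = 0.829029
R(pressure transmitter) = exp(−0.00043 × 250) = 0.898077
R(level switch) = exp(−0.00041 × 250) = 0.902578
R(logic solver) = exp(−0.00079 × 250) = 0.820780
R(trip amplifier) = exp(−0.00078 × 250) = 0.822835
Parallel (temperature transmitter and shutdown valve): 1 − (1 − 0.953610)(1 − 0.829029) = 0.992069
Series (pressure transmitter and level switch): 0.898077 × 0.902578 = 0.810585
Series (logic solver and trip amplifier): 0.820780 × 0.822835 = 0.675367
Parallel ([0.810585] and [0.675367]): 1 − (1 − 0.810585)(1 − 0.675367) = 0.938510
Series ([0.992069] and [0.938510]): 0.992069 × 0.938510 = 0.9311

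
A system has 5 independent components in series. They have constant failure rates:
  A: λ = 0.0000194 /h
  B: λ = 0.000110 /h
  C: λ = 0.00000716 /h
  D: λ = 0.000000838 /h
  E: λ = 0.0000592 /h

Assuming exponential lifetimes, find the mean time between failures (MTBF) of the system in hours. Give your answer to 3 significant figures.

5090

Series of exponential components: λ_sys = Σ λ_i
λ_sys = 0.0000194 + 0.000110 + 0.00000716 + 0.000000838 + 0.0000592 = 1.9660e-04 /h
MTBF = 1 / λ_sys = 5090 h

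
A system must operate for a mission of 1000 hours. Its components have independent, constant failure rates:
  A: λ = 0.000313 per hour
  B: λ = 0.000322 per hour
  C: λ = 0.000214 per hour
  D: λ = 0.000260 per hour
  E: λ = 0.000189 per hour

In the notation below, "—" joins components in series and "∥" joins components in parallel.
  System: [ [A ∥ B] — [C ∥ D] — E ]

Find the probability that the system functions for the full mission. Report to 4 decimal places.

R(A) = exp(−0.000313 × 1000) = 0.731250
R(B) = exp(−0.000322 × 1000) = 0.724698
R(C) = exp(−0.000214 × 1000) = 0.807348
R(D) = exp(−0.000260 × 1000) = 0.771052
R(E) = exp(−0.000189 × 1000) = 0.827787
Parallel (A and B): 1 − (1 − 0.731250)(1 − 0.724698) = 0.926013
Parallel (C and D): 1 − (1 − 0.807348)(1 − 0.771052) = 0.955893
Series ([0.926013], [0.955893], and E): 0.926013 × 0.955893 × 0.827787 = 0.7327

0.7327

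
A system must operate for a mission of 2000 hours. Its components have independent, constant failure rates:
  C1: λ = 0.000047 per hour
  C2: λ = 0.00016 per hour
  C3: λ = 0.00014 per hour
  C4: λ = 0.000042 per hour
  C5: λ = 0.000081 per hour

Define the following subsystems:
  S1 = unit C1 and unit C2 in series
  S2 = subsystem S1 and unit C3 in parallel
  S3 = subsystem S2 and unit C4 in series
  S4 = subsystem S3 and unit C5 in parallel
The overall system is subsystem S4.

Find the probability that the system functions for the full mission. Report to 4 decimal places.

0.9766

R(C1) = exp(−0.000047 × 2000) = 0.910283
R(C2) = exp(−0.00016 × 2000) = 0.726149
R(C3) = exp(−0.00014 × 2000) = 0.755784
R(C4) = exp(−0.000042 × 2000) = 0.919431
R(C5) = exp(−0.000081 × 2000) = 0.850441
Series (C1 and C2): 0.910283 × 0.726149 = 0.661001
Parallel ([0.661001] and C3): 1 − (1 − 0.661001)(1 − 0.755784) = 0.917211
Series ([0.917211] and C4): 0.917211 × 0.919431 = 0.843312
Parallel ([0.843312] and C5): 1 − (1 − 0.843312)(1 − 0.850441) = 0.9766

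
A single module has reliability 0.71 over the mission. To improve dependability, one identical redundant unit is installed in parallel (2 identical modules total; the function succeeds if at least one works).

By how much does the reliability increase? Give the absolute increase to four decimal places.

0.2059

R_before = 0.71
R_after = 1 − (1 − 0.71)^2 = 0.9159
ΔR = 0.9159 − 0.71 = 0.2059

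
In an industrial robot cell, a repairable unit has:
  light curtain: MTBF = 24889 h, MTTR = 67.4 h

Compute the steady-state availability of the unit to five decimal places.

A(light curtain) = MTBF/(MTBF+MTTR) = 24889/(24889+67.4) = 0.99730

0.99730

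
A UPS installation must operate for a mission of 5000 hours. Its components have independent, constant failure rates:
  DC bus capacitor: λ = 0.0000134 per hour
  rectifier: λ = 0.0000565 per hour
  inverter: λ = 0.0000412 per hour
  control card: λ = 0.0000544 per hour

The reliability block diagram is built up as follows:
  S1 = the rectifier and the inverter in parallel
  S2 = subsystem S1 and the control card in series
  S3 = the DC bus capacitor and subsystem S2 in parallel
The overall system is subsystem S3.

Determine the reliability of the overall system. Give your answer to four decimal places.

0.9823

R(DC bus capacitor) = exp(−0.0000134 × 5000) = 0.935195
R(rectifier) = exp(−0.0000565 × 5000) = 0.753897
R(inverter) = exp(−0.0000412 × 5000) = 0.813833
R(control card) = exp(−0.0000544 × 5000) = 0.761854
Parallel (rectifier and inverter): 1 − (1 − 0.753897)(1 − 0.813833) = 0.954184
Series ([0.954184] and control card): 0.954184 × 0.761854 = 0.726949
Parallel (DC bus capacitor and [0.726949]): 1 − (1 − 0.935195)(1 − 0.726949) = 0.9823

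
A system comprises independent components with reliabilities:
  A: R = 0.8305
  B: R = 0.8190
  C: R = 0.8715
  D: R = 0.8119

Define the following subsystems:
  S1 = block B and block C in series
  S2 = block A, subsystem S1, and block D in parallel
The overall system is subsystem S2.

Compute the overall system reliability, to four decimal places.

Series (B and C): 0.819000 × 0.871500 = 0.713759
Parallel (A, [0.713759], and D): 1 − (1 − 0.830500)(1 − 0.713759)(1 − 0.811900) = 0.9909

0.9909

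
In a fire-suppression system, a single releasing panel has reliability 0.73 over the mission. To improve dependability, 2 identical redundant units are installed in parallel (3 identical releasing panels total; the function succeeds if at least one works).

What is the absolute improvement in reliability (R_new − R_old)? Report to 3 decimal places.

0.250

R_before = 0.73
R_after = 1 − (1 − 0.73)^3 = 0.980
ΔR = 0.980 − 0.73 = 0.250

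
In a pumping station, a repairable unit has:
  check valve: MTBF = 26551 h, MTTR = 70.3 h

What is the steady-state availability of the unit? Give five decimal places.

0.99736

A(check valve) = MTBF/(MTBF+MTTR) = 26551/(26551+70.3) = 0.99736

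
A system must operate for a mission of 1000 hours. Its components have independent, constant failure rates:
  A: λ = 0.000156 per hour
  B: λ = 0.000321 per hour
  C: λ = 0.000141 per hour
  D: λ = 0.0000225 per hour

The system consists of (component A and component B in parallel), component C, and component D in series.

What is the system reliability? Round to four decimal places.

R(A) = exp(−0.000156 × 1000) = 0.855559
R(B) = exp(−0.000321 × 1000) = 0.725423
R(C) = exp(−0.000141 × 1000) = 0.868489
R(D) = exp(−0.0000225 × 1000) = 0.977751
Parallel (A and B): 1 − (1 − 0.855559)(1 − 0.725423) = 0.960340
Series ([0.960340], C, and D): 0.960340 × 0.868489 × 0.977751 = 0.8155

0.8155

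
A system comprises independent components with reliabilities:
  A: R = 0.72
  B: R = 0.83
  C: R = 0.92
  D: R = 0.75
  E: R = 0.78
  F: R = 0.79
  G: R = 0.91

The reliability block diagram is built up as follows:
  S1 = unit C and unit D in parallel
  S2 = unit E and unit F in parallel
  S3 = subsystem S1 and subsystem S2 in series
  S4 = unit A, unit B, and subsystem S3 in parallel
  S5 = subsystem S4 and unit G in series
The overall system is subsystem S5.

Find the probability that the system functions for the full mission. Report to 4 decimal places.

Parallel (C and D): 1 − (1 − 0.920000)(1 − 0.750000) = 0.980000
Parallel (E and F): 1 − (1 − 0.780000)(1 − 0.790000) = 0.953800
Series ([0.980000] and [0.953800]): 0.980000 × 0.953800 = 0.934724
Parallel (A, B, and [0.934724]): 1 − (1 − 0.720000)(1 − 0.830000)(1 − 0.934724) = 0.996893
Series ([0.996893] and G): 0.996893 × 0.910000 = 0.9072

0.9072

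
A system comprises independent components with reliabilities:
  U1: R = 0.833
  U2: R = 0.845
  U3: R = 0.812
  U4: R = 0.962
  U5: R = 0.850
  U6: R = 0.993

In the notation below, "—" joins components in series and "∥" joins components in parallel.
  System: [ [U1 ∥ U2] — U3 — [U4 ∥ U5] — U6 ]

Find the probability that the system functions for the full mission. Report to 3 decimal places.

0.781

Parallel (U1 and U2): 1 − (1 − 0.83300)(1 − 0.84500) = 0.97412
Parallel (U4 and U5): 1 − (1 − 0.96200)(1 − 0.85000) = 0.99430
Series ([0.97412], U3, [0.99430], and U6): 0.97412 × 0.81200 × 0.99430 × 0.99300 = 0.781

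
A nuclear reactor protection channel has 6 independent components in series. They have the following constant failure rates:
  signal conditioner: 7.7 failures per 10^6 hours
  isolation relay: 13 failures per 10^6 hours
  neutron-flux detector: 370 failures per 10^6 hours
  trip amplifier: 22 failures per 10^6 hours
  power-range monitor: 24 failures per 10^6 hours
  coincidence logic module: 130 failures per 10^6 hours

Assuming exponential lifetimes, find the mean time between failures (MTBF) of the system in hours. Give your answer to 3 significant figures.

1760

Series of exponential components: λ_sys = Σ λ_i
λ_sys = 0.0000077 + 0.000013 + 0.00037 + 0.000022 + 0.000024 + 0.00013 = 5.6670e-04 /h
MTBF = 1 / λ_sys = 1760 h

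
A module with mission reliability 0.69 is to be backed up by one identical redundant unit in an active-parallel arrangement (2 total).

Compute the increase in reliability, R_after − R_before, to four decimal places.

0.2139

R_before = 0.69
R_after = 1 − (1 − 0.69)^2 = 0.9039
ΔR = 0.9039 − 0.69 = 0.2139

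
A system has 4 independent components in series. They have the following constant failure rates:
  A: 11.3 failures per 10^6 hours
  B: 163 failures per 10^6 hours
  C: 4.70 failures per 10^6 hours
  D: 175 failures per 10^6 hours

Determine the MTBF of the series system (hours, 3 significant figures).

2820

Series of exponential components: λ_sys = Σ λ_i
λ_sys = 0.0000113 + 0.000163 + 0.00000470 + 0.000175 = 3.5400e-04 /h
MTBF = 1 / λ_sys = 2820 h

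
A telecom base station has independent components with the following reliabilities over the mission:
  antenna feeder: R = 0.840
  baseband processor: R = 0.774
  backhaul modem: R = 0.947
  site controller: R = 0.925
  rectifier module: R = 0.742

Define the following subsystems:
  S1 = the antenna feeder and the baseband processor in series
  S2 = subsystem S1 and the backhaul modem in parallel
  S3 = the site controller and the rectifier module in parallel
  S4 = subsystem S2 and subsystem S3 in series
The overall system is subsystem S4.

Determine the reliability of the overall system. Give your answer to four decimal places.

0.9625

Series (antenna feeder and baseband processor): 0.840000 × 0.774000 = 0.650160
Parallel ([0.650160] and backhaul modem): 1 − (1 − 0.650160)(1 − 0.947000) = 0.981458
Parallel (site controller and rectifier module): 1 − (1 − 0.925000)(1 − 0.742000) = 0.980650
Series ([0.981458] and [0.980650]): 0.981458 × 0.980650 = 0.9625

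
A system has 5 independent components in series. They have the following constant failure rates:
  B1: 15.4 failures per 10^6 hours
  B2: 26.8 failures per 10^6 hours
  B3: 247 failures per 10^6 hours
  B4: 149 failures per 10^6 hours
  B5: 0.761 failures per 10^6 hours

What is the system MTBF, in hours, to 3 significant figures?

2280

Series of exponential components: λ_sys = Σ λ_i
λ_sys = 0.0000154 + 0.0000268 + 0.000247 + 0.000149 + 0.000000761 = 4.3896e-04 /h
MTBF = 1 / λ_sys = 2280 h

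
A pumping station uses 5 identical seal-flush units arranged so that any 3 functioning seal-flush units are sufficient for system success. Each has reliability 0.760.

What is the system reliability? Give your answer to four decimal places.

0.9067

R = Σ_{i=3}^{5} C(5,i) p^i (1−p)^{5−i} with p = 0.760
C(5,3)·0.760^3·0.240^2 = 0.252850
C(5,4)·0.760^4·0.240^1 = 0.400346
C(5,5)·0.760^5·0.240^0 = 0.253553
Sum = 0.9067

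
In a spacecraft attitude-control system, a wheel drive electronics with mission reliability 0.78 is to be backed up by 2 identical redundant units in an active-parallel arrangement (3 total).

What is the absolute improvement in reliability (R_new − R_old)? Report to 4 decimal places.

R_before = 0.78
R_after = 1 − (1 − 0.78)^3 = 0.9894
ΔR = 0.9894 − 0.78 = 0.2094

0.2094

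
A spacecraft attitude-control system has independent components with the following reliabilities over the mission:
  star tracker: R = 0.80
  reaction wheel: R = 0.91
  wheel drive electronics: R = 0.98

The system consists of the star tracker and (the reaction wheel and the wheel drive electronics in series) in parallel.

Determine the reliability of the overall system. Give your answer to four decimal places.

0.9784

Series (reaction wheel and wheel drive electronics): 0.910000 × 0.980000 = 0.891800
Parallel (star tracker and [0.891800]): 1 − (1 − 0.800000)(1 − 0.891800) = 0.9784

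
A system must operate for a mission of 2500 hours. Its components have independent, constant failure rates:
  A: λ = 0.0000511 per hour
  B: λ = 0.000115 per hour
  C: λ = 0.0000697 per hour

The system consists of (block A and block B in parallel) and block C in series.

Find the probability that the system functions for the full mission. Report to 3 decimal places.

0.815

R(A) = exp(−0.0000511 × 2500) = 0.88007
R(B) = exp(−0.000115 × 2500) = 0.75014
R(C) = exp(−0.0000697 × 2500) = 0.84009
Parallel (A and B): 1 − (1 − 0.88007)(1 − 0.75014) = 0.97003
Series ([0.97003] and C): 0.97003 × 0.84009 = 0.815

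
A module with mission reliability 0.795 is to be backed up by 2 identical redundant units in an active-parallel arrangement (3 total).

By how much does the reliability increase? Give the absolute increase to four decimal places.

0.1964

R_before = 0.795
R_after = 1 − (1 − 0.795)^3 = 0.9914
ΔR = 0.9914 − 0.795 = 0.1964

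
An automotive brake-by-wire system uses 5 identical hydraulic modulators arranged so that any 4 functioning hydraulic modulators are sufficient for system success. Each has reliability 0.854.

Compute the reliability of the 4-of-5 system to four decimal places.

R = Σ_{i=4}^{5} C(5,i) p^i (1−p)^{5−i} with p = 0.854
C(5,4)·0.854^4·0.146^1 = 0.388288
C(5,5)·0.854^5·0.146^0 = 0.454244
Sum = 0.8425

0.8425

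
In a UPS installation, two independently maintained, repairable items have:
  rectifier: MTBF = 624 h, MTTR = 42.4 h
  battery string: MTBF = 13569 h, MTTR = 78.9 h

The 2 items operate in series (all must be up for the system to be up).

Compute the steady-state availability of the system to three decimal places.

A(rectifier) = MTBF/(MTBF+MTTR) = 624/(624+42.4) = 0.936375
A(battery string) = MTBF/(MTBF+MTTR) = 13569/(13569+78.9) = 0.994219
Series availability: 0.936375 × 0.994219 = 0.931

0.931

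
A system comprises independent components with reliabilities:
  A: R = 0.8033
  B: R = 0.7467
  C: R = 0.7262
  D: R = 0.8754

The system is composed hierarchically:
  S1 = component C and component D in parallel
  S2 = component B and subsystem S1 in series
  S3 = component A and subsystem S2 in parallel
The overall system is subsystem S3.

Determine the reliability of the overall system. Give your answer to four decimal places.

Parallel (C and D): 1 − (1 − 0.726200)(1 − 0.875400) = 0.965885
Series (B and [0.965885]): 0.746700 × 0.965885 = 0.721226
Parallel (A and [0.721226]): 1 − (1 − 0.803300)(1 − 0.721226) = 0.9452

0.9452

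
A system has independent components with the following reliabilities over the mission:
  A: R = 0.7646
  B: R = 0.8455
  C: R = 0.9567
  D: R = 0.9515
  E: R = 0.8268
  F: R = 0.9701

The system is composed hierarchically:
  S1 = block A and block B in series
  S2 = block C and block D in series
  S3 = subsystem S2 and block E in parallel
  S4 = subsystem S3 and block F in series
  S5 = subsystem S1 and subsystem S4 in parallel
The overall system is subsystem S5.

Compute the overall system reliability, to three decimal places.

Series (A and B): 0.76460 × 0.84550 = 0.64647
Series (C and D): 0.95670 × 0.95150 = 0.91030
Parallel ([0.91030] and E): 1 − (1 − 0.91030)(1 − 0.82680) = 0.98446
Series ([0.98446] and F): 0.98446 × 0.97010 = 0.95502
Parallel ([0.64647] and [0.95502]): 1 − (1 − 0.64647)(1 − 0.95502) = 0.984

0.984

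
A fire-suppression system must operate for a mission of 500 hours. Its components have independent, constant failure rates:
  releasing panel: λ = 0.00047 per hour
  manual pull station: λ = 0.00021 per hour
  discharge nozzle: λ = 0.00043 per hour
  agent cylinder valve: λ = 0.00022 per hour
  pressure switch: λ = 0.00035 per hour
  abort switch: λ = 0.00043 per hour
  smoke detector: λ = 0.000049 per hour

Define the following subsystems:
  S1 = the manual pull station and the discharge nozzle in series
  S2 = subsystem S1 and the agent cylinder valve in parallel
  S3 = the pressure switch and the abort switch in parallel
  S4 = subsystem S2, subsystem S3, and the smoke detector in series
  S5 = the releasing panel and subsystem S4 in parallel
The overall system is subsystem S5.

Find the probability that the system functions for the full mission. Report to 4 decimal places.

0.9829

R(releasing panel) = exp(−0.00047 × 500) = 0.790571
R(manual pull station) = exp(−0.00021 × 500) = 0.900325
R(discharge nozzle) = exp(−0.00043 × 500) = 0.806541
R(agent cylinder valve) = exp(−0.00022 × 500) = 0.895834
R(pressure switch) = exp(−0.00035 × 500) = 0.839457
R(abort switch) = exp(−0.00043 × 500) = 0.806541
R(smoke detector) = exp(−0.000049 × 500) = 0.975798
Series (manual pull station and discharge nozzle): 0.900325 × 0.806541 = 0.726149
Parallel ([0.726149] and agent cylinder valve): 1 − (1 − 0.726149)(1 − 0.895834) = 0.971474
Parallel (pressure switch and abort switch): 1 − (1 − 0.839457)(1 − 0.806541) = 0.968942
Series ([0.971474], [0.968942], and smoke detector): 0.971474 × 0.968942 × 0.975798 = 0.918521
Parallel (releasing panel and [0.918521]): 1 − (1 − 0.790571)(1 − 0.918521) = 0.9829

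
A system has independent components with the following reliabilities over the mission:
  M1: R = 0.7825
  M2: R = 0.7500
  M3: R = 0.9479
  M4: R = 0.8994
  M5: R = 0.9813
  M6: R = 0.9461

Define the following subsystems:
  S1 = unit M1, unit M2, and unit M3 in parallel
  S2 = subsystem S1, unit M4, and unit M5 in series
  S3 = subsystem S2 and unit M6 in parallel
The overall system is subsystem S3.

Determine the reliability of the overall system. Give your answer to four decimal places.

Parallel (M1, M2, and M3): 1 − (1 − 0.782500)(1 − 0.750000)(1 − 0.947900) = 0.997167
Series ([0.997167], M4, and M5): 0.997167 × 0.899400 × 0.981300 = 0.880081
Parallel ([0.880081] and M6): 1 − (1 − 0.880081)(1 − 0.946100) = 0.9935

0.9935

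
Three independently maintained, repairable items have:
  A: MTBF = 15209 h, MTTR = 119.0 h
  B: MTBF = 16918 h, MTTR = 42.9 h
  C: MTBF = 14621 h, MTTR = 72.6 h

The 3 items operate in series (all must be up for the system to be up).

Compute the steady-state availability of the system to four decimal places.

0.9848

A(A) = MTBF/(MTBF+MTTR) = 15209/(15209+119.0) = 0.992236
A(B) = MTBF/(MTBF+MTTR) = 16918/(16918+42.9) = 0.997471
A(C) = MTBF/(MTBF+MTTR) = 14621/(14621+72.6) = 0.995059
Series availability: 0.992236 × 0.997471 × 0.995059 = 0.9848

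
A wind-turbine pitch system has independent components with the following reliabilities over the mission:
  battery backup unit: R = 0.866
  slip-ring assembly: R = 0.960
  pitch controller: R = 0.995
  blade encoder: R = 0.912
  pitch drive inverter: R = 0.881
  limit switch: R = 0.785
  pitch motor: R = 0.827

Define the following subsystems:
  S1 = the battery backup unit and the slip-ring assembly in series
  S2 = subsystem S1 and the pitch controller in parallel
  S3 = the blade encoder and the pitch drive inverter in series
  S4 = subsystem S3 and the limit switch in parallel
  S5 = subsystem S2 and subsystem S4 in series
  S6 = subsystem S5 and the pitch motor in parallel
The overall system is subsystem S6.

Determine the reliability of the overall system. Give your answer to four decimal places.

0.9926

Series (battery backup unit and slip-ring assembly): 0.866000 × 0.960000 = 0.831360
Parallel ([0.831360] and pitch controller): 1 − (1 − 0.831360)(1 − 0.995000) = 0.999157
Series (blade encoder and pitch drive inverter): 0.912000 × 0.881000 = 0.803472
Parallel ([0.803472] and limit switch): 1 − (1 − 0.803472)(1 − 0.785000) = 0.957746
Series ([0.999157] and [0.957746]): 0.999157 × 0.957746 = 0.956939
Parallel ([0.956939] and pitch motor): 1 − (1 − 0.956939)(1 − 0.827000) = 0.9926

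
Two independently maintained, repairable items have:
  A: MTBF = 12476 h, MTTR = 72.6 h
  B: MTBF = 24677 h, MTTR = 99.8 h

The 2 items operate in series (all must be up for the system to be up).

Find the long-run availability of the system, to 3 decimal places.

A(A) = MTBF/(MTBF+MTTR) = 12476/(12476+72.6) = 0.994214
A(B) = MTBF/(MTBF+MTTR) = 24677/(24677+99.8) = 0.995972
Series availability: 0.994214 × 0.995972 = 0.990

0.990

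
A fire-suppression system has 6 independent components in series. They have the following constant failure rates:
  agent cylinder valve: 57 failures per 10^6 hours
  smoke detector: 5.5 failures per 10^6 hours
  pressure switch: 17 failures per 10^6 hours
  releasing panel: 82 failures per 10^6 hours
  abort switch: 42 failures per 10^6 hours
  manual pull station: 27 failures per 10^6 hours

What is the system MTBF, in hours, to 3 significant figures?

Series of exponential components: λ_sys = Σ λ_i
λ_sys = 0.000057 + 0.0000055 + 0.000017 + 0.000082 + 0.000042 + 0.000027 = 2.3050e-04 /h
MTBF = 1 / λ_sys = 4340 h

4340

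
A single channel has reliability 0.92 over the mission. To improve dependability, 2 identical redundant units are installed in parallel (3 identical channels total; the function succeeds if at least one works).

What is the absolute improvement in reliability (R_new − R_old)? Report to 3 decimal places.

0.079

R_before = 0.92
R_after = 1 − (1 − 0.92)^3 = 0.999
ΔR = 0.999 − 0.92 = 0.079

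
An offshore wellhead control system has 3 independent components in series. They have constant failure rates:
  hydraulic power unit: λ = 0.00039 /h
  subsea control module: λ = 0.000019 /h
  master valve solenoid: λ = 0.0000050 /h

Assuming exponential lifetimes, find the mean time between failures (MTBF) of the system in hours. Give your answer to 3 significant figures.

Series of exponential components: λ_sys = Σ λ_i
λ_sys = 0.00039 + 0.000019 + 0.0000050 = 4.1400e-04 /h
MTBF = 1 / λ_sys = 2420 h

2420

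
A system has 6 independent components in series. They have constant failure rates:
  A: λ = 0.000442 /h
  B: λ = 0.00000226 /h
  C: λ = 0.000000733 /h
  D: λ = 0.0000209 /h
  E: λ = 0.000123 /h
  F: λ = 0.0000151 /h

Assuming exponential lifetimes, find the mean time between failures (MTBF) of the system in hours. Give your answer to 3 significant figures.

1660

Series of exponential components: λ_sys = Σ λ_i
λ_sys = 0.000442 + 0.00000226 + 0.000000733 + 0.0000209 + 0.000123 + 0.0000151 = 6.0399e-04 /h
MTBF = 1 / λ_sys = 1660 h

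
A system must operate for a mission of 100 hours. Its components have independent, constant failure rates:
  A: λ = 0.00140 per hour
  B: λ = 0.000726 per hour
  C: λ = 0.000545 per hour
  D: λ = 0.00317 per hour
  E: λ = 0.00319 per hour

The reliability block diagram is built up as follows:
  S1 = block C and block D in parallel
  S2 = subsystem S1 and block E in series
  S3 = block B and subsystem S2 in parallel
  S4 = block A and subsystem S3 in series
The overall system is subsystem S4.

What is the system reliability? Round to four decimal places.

R(A) = exp(−0.00140 × 100) = 0.869358
R(B) = exp(−0.000726 × 100) = 0.929973
R(C) = exp(−0.000545 × 100) = 0.946959
R(D) = exp(−0.00317 × 100) = 0.728331
R(E) = exp(−0.00319 × 100) = 0.726876
Parallel (C and D): 1 − (1 − 0.946959)(1 − 0.728331) = 0.985590
Series ([0.985590] and E): 0.985590 × 0.726876 = 0.716402
Parallel (B and [0.716402]): 1 − (1 − 0.929973)(1 − 0.716402) = 0.980140
Series (A and [0.980140]): 0.869358 × 0.980140 = 0.8521

0.8521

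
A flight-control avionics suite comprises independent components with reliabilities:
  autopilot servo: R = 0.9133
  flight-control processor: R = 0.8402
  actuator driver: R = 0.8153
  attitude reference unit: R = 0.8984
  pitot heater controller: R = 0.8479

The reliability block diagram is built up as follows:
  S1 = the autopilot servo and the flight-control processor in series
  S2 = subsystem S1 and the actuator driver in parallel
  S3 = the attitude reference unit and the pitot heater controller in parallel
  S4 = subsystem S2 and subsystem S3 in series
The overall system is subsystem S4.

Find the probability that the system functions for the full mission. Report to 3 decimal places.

Series (autopilot servo and flight-control processor): 0.91330 × 0.84020 = 0.76735
Parallel ([0.76735] and actuator driver): 1 − (1 − 0.76735)(1 − 0.81530) = 0.95703
Parallel (attitude reference unit and pitot heater controller): 1 − (1 − 0.89840)(1 − 0.84790) = 0.98455
Series ([0.95703] and [0.98455]): 0.95703 × 0.98455 = 0.942

0.942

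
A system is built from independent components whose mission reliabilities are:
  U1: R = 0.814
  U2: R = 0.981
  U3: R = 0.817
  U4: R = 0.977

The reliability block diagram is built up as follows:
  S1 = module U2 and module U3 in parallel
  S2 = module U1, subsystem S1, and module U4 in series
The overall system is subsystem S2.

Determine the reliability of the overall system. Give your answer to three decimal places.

0.793

Parallel (U2 and U3): 1 − (1 − 0.98100)(1 − 0.81700) = 0.99652
Series (U1, [0.99652], and U4): 0.81400 × 0.99652 × 0.97700 = 0.793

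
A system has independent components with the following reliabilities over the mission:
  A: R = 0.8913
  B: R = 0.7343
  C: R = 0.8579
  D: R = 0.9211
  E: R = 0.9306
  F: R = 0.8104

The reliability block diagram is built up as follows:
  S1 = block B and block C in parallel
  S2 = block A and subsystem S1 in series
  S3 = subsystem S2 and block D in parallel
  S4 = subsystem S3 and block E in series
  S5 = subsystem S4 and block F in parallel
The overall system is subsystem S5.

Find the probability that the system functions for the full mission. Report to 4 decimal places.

Parallel (B and C): 1 − (1 − 0.734300)(1 − 0.857900) = 0.962244
Series (A and [0.962244]): 0.891300 × 0.962244 = 0.857648
Parallel ([0.857648] and D): 1 − (1 − 0.857648)(1 − 0.921100) = 0.988768
Series ([0.988768] and E): 0.988768 × 0.930600 = 0.920148
Parallel ([0.920148] and F): 1 − (1 − 0.920148)(1 − 0.810400) = 0.9849

0.9849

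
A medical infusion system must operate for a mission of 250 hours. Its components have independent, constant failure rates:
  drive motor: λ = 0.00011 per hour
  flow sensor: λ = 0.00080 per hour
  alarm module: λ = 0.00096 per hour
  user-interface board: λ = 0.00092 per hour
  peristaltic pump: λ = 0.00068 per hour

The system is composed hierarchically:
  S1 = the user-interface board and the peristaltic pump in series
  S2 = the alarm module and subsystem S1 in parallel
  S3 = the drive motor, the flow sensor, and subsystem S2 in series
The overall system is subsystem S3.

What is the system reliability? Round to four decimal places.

0.7405

R(drive motor) = exp(−0.00011 × 250) = 0.972875
R(flow sensor) = exp(−0.00080 × 250) = 0.818731
R(alarm module) = exp(−0.00096 × 250) = 0.786628
R(user-interface board) = exp(−0.00092 × 250) = 0.794534
R(peristaltic pump) = exp(−0.00068 × 250) = 0.843665
Series (user-interface board and peristaltic pump): 0.794534 × 0.843665 = 0.670321
Parallel (alarm module and [0.670321]): 1 − (1 − 0.786628)(1 − 0.670321) = 0.929656
Series (drive motor, flow sensor, and [0.929656]): 0.972875 × 0.818731 × 0.929656 = 0.7405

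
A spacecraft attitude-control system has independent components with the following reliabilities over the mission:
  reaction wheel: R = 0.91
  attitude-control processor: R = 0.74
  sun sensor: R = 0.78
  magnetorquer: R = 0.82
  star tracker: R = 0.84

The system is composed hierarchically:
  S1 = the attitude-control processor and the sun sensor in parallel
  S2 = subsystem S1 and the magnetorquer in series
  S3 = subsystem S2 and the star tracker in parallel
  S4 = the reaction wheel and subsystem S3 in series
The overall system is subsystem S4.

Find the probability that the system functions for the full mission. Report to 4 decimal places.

0.8770

Parallel (attitude-control processor and sun sensor): 1 − (1 − 0.740000)(1 − 0.780000) = 0.942800
Series ([0.942800] and magnetorquer): 0.942800 × 0.820000 = 0.773096
Parallel ([0.773096] and star tracker): 1 − (1 − 0.773096)(1 − 0.840000) = 0.963695
Series (reaction wheel and [0.963695]): 0.910000 × 0.963695 = 0.8770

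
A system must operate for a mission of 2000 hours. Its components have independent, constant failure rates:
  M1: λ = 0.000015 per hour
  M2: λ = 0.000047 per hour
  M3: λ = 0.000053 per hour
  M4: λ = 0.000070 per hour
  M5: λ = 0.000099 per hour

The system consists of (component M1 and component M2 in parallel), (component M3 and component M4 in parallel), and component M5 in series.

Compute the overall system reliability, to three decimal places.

R(M1) = exp(−0.000015 × 2000) = 0.97045
R(M2) = exp(−0.000047 × 2000) = 0.91028
R(M3) = exp(−0.000053 × 2000) = 0.89942
R(M4) = exp(−0.000070 × 2000) = 0.86936
R(M5) = exp(−0.000099 × 2000) = 0.82037
Parallel (M1 and M2): 1 − (1 − 0.97045)(1 − 0.91028) = 0.99735
Parallel (M3 and M4): 1 − (1 − 0.89942)(1 − 0.86936) = 0.98686
Series ([0.99735], [0.98686], and M5): 0.99735 × 0.98686 × 0.82037 = 0.807

0.807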